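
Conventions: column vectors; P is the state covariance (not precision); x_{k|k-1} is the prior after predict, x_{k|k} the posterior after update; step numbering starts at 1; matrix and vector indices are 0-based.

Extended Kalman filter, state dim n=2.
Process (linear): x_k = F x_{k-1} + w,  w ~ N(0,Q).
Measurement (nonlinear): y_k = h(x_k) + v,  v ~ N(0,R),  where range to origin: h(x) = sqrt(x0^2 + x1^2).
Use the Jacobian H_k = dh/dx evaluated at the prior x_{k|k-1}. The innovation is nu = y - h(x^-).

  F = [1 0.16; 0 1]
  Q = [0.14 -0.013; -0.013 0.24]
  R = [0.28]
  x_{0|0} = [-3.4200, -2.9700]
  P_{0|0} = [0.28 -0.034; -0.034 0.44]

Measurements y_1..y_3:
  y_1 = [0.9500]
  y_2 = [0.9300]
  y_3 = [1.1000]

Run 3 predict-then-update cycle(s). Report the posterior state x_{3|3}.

step 1: x^-=[-3.8952, -2.9700]  P^-=[0.4204 0.0234; 0.0234 0.6800]  H_jac=[-0.7952 -0.6063]  S=[0.8184]  K=[-0.4258; -0.5265]  nu=[-3.9483]  x^+=[-2.2140, -0.8911]  P^+=[0.2720 -0.1601; -0.1601 0.4531]
step 2: x^-=[-2.3565, -0.8911]  P^-=[0.3724 -0.1006; -0.1006 0.6931]  H_jac=[-0.9354 -0.3537]  S=[0.6259]  K=[-0.4996; -0.2413]  nu=[-1.5894]  x^+=[-1.5625, -0.5075]  P^+=[0.2161 -0.1761; -0.1761 0.6567]
step 3: x^-=[-1.6437, -0.5075]  P^-=[0.3166 -0.0840; -0.0840 0.8967]  H_jac=[-0.9555 -0.2950]  S=[0.5997]  K=[-0.4631; -0.3073]  nu=[-0.6202]  x^+=[-1.3564, -0.3169]  P^+=[0.1880 -0.1693; -0.1693 0.8400]

x_post = [-1.3564, -0.3169]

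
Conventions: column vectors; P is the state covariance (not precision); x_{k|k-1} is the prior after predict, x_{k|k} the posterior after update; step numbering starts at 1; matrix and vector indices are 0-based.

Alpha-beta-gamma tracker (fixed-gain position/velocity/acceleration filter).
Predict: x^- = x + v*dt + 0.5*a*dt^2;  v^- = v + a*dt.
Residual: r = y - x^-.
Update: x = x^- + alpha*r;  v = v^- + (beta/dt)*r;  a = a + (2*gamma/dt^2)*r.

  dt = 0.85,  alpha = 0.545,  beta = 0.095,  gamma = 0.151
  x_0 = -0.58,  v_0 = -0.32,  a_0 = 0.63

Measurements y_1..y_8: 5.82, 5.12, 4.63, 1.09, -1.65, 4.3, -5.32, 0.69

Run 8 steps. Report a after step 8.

a_post = -0.6775

step 1: x_pred=-0.6244  r=6.4444  x^+=2.8878  v^+=0.9358  a^+=3.3237
step 2: x_pred=4.8839  r=0.2361  x^+=5.0126  v^+=3.7873  a^+=3.4224
step 3: x_pred=9.4681  r=-4.8381  x^+=6.8313  v^+=6.1556  a^+=1.4001
step 4: x_pred=12.5694  r=-11.4794  x^+=6.3131  v^+=6.0627  a^+=-3.3982
step 5: x_pred=10.2389  r=-11.8889  x^+=3.7594  v^+=1.8455  a^+=-8.3677
step 6: x_pred=2.3053  r=1.9947  x^+=3.3924  v^+=-5.0441  a^+=-7.5339
step 7: x_pred=-3.6167  r=-1.7033  x^+=-4.5450  v^+=-11.6383  a^+=-8.2459
step 8: x_pred=-17.4163  r=18.1063  x^+=-7.5484  v^+=-16.6236  a^+=-0.6775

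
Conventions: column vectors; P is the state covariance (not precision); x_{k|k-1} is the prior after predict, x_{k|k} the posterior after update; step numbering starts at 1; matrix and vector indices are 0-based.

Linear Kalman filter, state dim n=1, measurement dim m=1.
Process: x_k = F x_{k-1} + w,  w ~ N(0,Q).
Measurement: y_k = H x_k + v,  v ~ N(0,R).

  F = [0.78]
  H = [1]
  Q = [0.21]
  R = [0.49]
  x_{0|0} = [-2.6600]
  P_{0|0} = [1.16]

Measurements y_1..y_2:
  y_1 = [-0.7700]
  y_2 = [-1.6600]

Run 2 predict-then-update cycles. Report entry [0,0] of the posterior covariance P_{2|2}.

step 1: x^-=[-2.0748]  P^-=[0.9157]  S=[1.4057]  K=[0.6514]  nu=[1.3048]  x^+=[-1.2248]  P^+=[0.3192]
step 2: x^-=[-0.9554]  P^-=[0.4042]  S=[0.8942]  K=[0.4520]  nu=[-0.7046]  x^+=[-1.2739]  P^+=[0.2215]

P_post[0,0] = 0.2215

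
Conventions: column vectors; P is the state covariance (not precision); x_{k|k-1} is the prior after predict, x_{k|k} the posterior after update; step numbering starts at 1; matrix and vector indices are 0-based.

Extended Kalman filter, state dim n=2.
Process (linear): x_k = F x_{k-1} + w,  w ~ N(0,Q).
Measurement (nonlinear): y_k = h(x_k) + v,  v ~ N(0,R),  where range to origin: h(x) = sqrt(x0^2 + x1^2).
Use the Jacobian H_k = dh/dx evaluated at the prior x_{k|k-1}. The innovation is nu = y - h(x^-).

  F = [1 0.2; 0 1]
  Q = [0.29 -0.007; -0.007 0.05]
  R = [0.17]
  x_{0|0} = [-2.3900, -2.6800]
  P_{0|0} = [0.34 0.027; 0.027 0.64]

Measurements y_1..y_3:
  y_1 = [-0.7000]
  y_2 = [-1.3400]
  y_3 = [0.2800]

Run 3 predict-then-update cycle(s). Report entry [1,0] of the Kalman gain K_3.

K[1,0] = -0.1476

step 1: x^-=[-2.9260, -2.6800]  P^-=[0.6664 0.1480; 0.1480 0.6900]  H_jac=[-0.7374 -0.6754]  S=[0.9946]  K=[-0.5946; -0.5783]  nu=[-4.6679]  x^+=[-0.1505, 0.0195]  P^+=[0.3148 -0.1940; -0.1940 0.3574]
step 2: x^-=[-0.1466, 0.0195]  P^-=[0.5415 -0.1295; -0.1295 0.4074]  H_jac=[-0.9913 0.1316]  S=[0.7429]  K=[-0.7454; 0.2450]  nu=[-1.4879]  x^+=[0.9625, -0.3450]  P^+=[0.1286 0.0061; 0.0061 0.3628]
step 3: x^-=[0.8935, -0.3450]  P^-=[0.4356 0.0717; 0.0717 0.4128]  H_jac=[0.9329 -0.3603]  S=[0.5545]  K=[0.6863; -0.1476]  nu=[-0.6778]  x^+=[0.4283, -0.2450]  P^+=[0.1744 0.1279; 0.1279 0.4007]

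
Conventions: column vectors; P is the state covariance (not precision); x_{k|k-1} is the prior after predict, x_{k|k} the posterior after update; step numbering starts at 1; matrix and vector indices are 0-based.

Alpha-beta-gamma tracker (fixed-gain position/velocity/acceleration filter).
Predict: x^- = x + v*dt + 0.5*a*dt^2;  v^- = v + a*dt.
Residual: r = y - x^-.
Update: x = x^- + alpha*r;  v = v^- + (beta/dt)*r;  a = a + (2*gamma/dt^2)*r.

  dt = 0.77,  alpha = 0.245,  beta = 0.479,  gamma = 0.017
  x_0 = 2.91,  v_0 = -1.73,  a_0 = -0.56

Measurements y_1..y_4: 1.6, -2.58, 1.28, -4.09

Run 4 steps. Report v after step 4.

v_post = -1.6370

step 1: x_pred=1.4119  r=0.1881  x^+=1.4580  v^+=-2.0442  a^+=-0.5492
step 2: x_pred=-0.2789  r=-2.3011  x^+=-0.8426  v^+=-3.8986  a^+=-0.6812
step 3: x_pred=-4.0465  r=5.3265  x^+=-2.7415  v^+=-1.1096  a^+=-0.3757
step 4: x_pred=-3.7072  r=-0.3828  x^+=-3.8010  v^+=-1.6370  a^+=-0.3977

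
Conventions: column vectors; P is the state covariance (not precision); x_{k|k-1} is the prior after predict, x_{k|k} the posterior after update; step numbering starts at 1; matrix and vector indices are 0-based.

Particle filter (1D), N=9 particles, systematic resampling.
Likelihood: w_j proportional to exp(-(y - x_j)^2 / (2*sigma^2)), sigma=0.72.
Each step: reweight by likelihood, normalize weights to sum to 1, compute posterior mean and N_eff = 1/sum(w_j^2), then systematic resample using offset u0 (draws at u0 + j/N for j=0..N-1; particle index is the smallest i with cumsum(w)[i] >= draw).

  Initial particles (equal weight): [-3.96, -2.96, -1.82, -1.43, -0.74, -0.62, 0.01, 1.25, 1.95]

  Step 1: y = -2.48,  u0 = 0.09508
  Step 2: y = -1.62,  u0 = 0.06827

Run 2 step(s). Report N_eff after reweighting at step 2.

N_eff = 6.1338

step 1: w=[0.0600, 0.3972, 0.3259, 0.1713, 0.0268, 0.0176, 0.0013, 0.0000, 0.0000]  mean=-2.2820  Neff=3.3564  idx=[1, 1, 1, 1, 2, 2, 2, 3, 5]
step 2: w=[0.0358, 0.0358, 0.0358, 0.0358, 0.1947, 0.1947, 0.1947, 0.1955, 0.0771]  mean=-1.8145  Neff=6.1338  idx=[1, 4, 4, 5, 5, 6, 7, 7, 8]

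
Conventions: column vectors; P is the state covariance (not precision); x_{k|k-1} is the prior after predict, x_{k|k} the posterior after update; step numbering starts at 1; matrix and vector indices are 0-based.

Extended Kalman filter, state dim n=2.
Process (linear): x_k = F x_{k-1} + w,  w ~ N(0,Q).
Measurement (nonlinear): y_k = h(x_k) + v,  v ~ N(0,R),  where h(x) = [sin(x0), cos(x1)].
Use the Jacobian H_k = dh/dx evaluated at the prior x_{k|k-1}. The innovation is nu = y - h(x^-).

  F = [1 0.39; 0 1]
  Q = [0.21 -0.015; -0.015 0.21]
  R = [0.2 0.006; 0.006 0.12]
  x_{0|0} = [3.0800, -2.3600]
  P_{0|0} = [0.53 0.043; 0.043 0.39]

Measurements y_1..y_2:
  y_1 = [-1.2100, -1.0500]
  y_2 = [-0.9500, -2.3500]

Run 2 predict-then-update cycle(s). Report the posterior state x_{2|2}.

x_post = [3.7632, -3.8404]

step 1: x^-=[2.1596, -2.3600]  P^-=[0.8329 0.1801; 0.1801 0.6000]  H_jac=[-0.5554 0.0000; 0.0000 0.7044]  S=[0.4569 -0.0645; -0.0645 0.4177]  K=[-0.9911 0.1508; -0.0779 0.9998]  nu=[-2.0416, -0.3402]  x^+=[4.1318, -2.5411]  P^+=[0.3553 0.0172; 0.0172 0.1697]
step 2: x^-=[3.1407, -2.5411]  P^-=[0.6046 0.0684; 0.0684 0.3797]  H_jac=[-1.0000 0.0000; 0.0000 0.5650]  S=[0.8045 -0.0327; -0.0327 0.2412]  K=[-0.7490 0.0589; -0.0492 0.8827]  nu=[-0.9509, -1.5249]  x^+=[3.7632, -3.8404]  P^+=[0.1495 0.0045; 0.0045 0.1869]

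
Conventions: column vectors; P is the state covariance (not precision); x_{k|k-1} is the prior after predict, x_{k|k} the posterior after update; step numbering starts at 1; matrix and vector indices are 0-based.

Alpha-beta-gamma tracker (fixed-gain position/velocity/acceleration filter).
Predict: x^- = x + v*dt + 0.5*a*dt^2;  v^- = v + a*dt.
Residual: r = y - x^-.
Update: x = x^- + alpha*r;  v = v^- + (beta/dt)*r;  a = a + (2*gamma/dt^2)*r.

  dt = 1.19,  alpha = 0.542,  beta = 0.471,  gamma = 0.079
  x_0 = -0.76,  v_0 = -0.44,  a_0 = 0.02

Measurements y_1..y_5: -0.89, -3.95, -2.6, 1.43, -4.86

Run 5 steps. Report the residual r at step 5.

resid = -5.8101

step 1: x_pred=-1.2694  r=0.3794  x^+=-1.0638  v^+=-0.2660  a^+=0.0623
step 2: x_pred=-1.3362  r=-2.6138  x^+=-2.7529  v^+=-1.2264  a^+=-0.2293
step 3: x_pred=-4.3746  r=1.7746  x^+=-3.4128  v^+=-0.7968  a^+=-0.0313
step 4: x_pred=-4.3832  r=5.8132  x^+=-1.2324  v^+=1.4668  a^+=0.6173
step 5: x_pred=0.9501  r=-5.8101  x^+=-2.1990  v^+=-0.0983  a^+=-0.0310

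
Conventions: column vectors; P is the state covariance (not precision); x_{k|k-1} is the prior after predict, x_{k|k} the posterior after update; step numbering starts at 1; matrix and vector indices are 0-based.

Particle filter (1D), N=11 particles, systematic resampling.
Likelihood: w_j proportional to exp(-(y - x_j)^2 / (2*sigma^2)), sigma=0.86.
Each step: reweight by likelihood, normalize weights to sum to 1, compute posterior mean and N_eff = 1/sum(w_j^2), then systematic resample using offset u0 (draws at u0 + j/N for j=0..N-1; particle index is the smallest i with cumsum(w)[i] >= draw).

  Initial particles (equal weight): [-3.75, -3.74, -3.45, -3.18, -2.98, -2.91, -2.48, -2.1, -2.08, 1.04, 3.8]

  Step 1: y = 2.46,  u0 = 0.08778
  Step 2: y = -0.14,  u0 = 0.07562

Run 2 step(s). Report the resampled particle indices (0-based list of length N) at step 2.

step 1: w=[0.0000, 0.0000, 0.0000, 0.0000, 0.0000, 0.0000, 0.0000, 0.0000, 0.0000, 0.4628, 0.5372]  mean=2.5228  Neff=1.9890  idx=[9, 9, 9, 9, 9, 10, 10, 10, 10, 10, 10]
step 2: w=[0.2000, 0.2000, 0.2000, 0.2000, 0.2000, 0.0000, 0.0000, 0.0000, 0.0000, 0.0000, 0.0000]  mean=1.0402  Neff=5.0009  idx=[0, 0, 1, 1, 2, 2, 3, 3, 4, 4, 4]

resampled_idx = [0, 0, 1, 1, 2, 2, 3, 3, 4, 4, 4]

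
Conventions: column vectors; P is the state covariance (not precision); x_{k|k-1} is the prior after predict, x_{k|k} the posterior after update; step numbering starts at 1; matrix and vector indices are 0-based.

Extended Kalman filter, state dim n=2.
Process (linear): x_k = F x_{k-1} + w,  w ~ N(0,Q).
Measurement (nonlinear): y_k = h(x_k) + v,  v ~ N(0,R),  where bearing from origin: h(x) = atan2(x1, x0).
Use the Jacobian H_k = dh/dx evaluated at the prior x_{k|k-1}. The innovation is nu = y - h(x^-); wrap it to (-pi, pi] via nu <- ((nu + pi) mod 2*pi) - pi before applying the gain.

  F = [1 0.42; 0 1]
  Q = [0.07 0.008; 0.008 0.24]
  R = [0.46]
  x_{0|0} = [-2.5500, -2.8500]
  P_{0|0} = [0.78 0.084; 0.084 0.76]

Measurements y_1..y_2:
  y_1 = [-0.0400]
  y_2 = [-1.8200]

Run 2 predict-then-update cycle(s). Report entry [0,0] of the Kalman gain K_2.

step 1: x^-=[-3.7470, -2.8500]  P^-=[1.0546 0.4112; 0.4112 1.0000]  H_jac=[0.1286 -0.1691]  S=[0.4881]  K=[0.1354; -0.2380]  nu=[2.4513]  x^+=[-3.4151, -3.4335]  P^+=[1.0457 0.4269; 0.4269 0.9723]
step 2: x^-=[-4.8571, -3.4335]  P^-=[1.6458 0.8433; 0.8433 1.2123]  H_jac=[0.0970 -0.1373]  S=[0.4759]  K=[0.0923; -0.1778]  nu=[0.7063]  x^+=[-4.7919, -3.5590]  P^+=[1.6418 0.8511; 0.8511 1.1973]

K[0,0] = 0.0923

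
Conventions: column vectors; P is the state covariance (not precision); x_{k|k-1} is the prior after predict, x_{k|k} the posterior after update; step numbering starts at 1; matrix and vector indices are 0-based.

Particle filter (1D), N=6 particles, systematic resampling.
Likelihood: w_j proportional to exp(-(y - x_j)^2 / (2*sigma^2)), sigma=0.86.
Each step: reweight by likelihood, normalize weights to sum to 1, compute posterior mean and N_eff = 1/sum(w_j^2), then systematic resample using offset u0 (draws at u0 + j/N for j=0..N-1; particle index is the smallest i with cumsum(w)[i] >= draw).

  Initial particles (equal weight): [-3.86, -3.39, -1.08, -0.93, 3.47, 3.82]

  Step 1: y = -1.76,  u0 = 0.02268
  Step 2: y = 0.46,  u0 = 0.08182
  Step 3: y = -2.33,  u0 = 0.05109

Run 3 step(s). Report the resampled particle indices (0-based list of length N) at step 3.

resampled_idx = [0, 1, 2, 2, 4, 5]

step 1: w=[0.0322, 0.1053, 0.4642, 0.3983, 0.0000, 0.0000]  mean=-1.3530  Neff=2.5889  idx=[0, 2, 2, 2, 3, 3]
step 2: w=[0.0000, 0.1757, 0.1757, 0.1757, 0.2365, 0.2365]  mean=-1.0091  Neff=4.8916  idx=[1, 2, 3, 4, 4, 5]
step 3: w=[0.1889, 0.1889, 0.1889, 0.1444, 0.1444, 0.1444]  mean=-1.0150  Neff=5.8948  idx=[0, 1, 2, 2, 4, 5]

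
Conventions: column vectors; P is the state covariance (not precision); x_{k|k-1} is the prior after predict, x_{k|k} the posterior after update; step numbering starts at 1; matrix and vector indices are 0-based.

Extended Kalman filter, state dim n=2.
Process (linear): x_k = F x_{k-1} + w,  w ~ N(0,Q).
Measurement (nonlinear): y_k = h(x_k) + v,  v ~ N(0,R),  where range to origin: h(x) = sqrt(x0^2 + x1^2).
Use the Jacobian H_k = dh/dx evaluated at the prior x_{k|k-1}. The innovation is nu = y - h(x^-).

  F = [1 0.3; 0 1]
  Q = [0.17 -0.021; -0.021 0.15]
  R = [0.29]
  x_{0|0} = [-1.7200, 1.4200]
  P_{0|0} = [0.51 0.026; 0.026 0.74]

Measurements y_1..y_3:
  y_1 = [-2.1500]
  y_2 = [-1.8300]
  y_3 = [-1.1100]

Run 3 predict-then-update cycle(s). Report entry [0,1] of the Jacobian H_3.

step 1: x^-=[-1.2940, 1.4200]  P^-=[0.7622 0.2270; 0.2270 0.8900]  H_jac=[-0.6736 0.7391]  S=[0.8960]  K=[-0.3857; 0.5635]  nu=[-4.0712]  x^+=[0.2763, -0.8743]  P^+=[0.6289 0.4218; 0.4218 0.6054]
step 2: x^-=[0.0140, -0.8743]  P^-=[1.1064 0.5824; 0.5824 0.7554]  H_jac=[0.0160 -0.9999]  S=[1.0269]  K=[-0.5498; -0.7265]  nu=[-2.7044]  x^+=[1.5009, 1.0904]  P^+=[0.7960 0.1722; 0.1722 0.2135]
step 3: x^-=[1.8281, 1.0904]  P^-=[1.0886 0.2153; 0.2153 0.3635]  H_jac=[0.8588 0.5123]  S=[1.3777]  K=[0.7586; 0.2693]  nu=[-3.2386]  x^+=[-0.6288, 0.2181]  P^+=[0.2957 -0.0662; -0.0662 0.2635]

H_jac[0,1] = 0.5123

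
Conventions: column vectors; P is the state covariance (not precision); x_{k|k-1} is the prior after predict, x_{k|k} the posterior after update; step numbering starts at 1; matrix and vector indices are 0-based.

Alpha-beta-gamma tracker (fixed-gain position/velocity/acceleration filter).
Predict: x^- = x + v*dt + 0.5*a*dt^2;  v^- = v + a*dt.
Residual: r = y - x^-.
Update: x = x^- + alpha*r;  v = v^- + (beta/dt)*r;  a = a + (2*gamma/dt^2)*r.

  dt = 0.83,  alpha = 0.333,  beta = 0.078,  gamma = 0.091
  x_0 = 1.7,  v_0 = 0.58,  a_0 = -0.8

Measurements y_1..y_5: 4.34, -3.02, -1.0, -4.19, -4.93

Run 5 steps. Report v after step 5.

step 1: x_pred=1.9058  r=2.4342  x^+=2.7164  v^+=0.1448  a^+=-0.1569
step 2: x_pred=2.7825  r=-5.8025  x^+=0.8503  v^+=-0.5308  a^+=-1.6899
step 3: x_pred=-0.1724  r=-0.8276  x^+=-0.4480  v^+=-2.0112  a^+=-1.9085
step 4: x_pred=-2.7746  r=-1.4154  x^+=-3.2459  v^+=-3.7283  a^+=-2.2825
step 5: x_pred=-7.1266  r=2.1966  x^+=-6.3951  v^+=-5.4163  a^+=-1.7021

v_post = -5.4163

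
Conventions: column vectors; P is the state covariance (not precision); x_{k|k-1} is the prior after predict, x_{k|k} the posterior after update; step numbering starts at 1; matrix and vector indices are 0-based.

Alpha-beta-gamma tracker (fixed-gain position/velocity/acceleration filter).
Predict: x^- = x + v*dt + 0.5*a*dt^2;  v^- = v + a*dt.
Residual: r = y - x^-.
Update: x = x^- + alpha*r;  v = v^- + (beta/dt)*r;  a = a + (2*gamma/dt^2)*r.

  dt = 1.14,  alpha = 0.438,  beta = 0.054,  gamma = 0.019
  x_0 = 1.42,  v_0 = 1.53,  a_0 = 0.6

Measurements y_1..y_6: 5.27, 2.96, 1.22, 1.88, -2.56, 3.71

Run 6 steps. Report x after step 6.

step 1: x_pred=3.5541  r=1.7159  x^+=4.3057  v^+=2.2953  a^+=0.6502
step 2: x_pred=7.3448  r=-4.3848  x^+=5.4242  v^+=2.8288  a^+=0.5220
step 3: x_pred=8.9882  r=-7.7682  x^+=5.5857  v^+=3.0558  a^+=0.2948
step 4: x_pred=9.2610  r=-7.3810  x^+=6.0281  v^+=3.0423  a^+=0.0790
step 5: x_pred=9.5477  r=-12.1077  x^+=4.2445  v^+=2.5589  a^+=-0.2750
step 6: x_pred=6.9829  r=-3.2729  x^+=5.5494  v^+=2.0903  a^+=-0.3707

x_post = 5.5494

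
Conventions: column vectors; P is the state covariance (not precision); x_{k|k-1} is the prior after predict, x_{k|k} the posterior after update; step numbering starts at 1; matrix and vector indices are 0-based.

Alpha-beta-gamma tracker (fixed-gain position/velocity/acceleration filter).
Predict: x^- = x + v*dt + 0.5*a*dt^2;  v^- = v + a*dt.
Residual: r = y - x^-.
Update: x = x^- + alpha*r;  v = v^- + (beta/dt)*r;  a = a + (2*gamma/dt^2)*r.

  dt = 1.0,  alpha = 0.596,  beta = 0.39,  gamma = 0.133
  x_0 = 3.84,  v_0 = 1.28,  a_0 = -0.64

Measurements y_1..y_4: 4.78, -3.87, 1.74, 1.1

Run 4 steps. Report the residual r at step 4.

step 1: x_pred=4.8000  r=-0.0200  x^+=4.7881  v^+=0.6322  a^+=-0.6453
step 2: x_pred=5.0976  r=-8.9676  x^+=-0.2471  v^+=-3.5105  a^+=-3.0307
step 3: x_pred=-5.2729  r=7.0129  x^+=-1.0932  v^+=-3.8062  a^+=-1.1653
step 4: x_pred=-5.4820  r=6.5820  x^+=-1.5591  v^+=-2.4044  a^+=0.5855

resid = 6.5820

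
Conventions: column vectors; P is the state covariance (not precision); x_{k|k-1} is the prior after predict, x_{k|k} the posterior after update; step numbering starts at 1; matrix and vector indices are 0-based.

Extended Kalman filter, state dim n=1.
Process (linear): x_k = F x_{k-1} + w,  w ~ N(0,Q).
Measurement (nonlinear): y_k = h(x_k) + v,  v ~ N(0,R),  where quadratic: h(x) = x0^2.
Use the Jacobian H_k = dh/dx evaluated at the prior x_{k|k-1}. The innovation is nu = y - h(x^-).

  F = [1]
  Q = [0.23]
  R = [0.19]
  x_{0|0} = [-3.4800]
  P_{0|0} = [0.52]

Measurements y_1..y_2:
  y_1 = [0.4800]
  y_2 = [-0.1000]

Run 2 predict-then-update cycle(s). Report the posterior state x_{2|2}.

x_post = [-0.9355]

step 1: x^-=[-3.4800]  P^-=[0.7500]  H_jac=[-6.9600]  S=[36.5212]  K=[-0.1429]  nu=[-11.6304]  x^+=[-1.8177]  P^+=[0.0039]
step 2: x^-=[-1.8177]  P^-=[0.2339]  H_jac=[-3.6353]  S=[3.2811]  K=[-0.2592]  nu=[-3.4039]  x^+=[-0.9355]  P^+=[0.0135]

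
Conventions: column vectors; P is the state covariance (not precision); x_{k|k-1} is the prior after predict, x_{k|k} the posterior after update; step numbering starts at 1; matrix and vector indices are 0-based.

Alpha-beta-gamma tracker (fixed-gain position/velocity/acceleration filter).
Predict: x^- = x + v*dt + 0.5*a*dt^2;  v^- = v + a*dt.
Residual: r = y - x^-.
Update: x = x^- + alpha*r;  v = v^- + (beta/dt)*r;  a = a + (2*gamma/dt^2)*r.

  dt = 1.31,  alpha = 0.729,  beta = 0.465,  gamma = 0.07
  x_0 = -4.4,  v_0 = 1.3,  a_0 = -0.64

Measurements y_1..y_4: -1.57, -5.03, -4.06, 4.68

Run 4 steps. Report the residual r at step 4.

step 1: x_pred=-3.2462  r=1.6762  x^+=-2.0242  v^+=1.0566  a^+=-0.5033
step 2: x_pred=-1.0720  r=-3.9580  x^+=-3.9574  v^+=-1.0077  a^+=-0.8262
step 3: x_pred=-5.9863  r=1.9263  x^+=-4.5820  v^+=-1.4062  a^+=-0.6690
step 4: x_pred=-6.9981  r=11.6781  x^+=1.5152  v^+=1.8627  a^+=0.2837

resid = 11.6781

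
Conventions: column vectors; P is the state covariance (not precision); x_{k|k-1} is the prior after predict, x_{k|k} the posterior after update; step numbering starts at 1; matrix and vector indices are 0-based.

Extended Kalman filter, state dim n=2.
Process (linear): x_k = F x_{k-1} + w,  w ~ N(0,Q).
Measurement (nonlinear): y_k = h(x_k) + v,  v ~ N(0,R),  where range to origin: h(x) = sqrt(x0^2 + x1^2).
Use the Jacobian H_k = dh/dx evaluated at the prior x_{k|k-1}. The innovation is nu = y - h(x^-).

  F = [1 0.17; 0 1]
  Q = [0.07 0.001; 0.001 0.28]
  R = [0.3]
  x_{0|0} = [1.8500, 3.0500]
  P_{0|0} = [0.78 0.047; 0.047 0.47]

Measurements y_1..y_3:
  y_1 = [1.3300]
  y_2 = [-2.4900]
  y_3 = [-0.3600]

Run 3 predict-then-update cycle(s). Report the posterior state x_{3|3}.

x_post = [-0.3075, 0.0143]

step 1: x^-=[2.3685, 3.0500]  P^-=[0.8796 0.1279; 0.1279 0.7500]  H_jac=[0.6133 0.7898]  S=[1.2227]  K=[0.5239; 0.5487]  nu=[-2.5316]  x^+=[1.0423, 1.6610]  P^+=[0.5440 -0.2235; -0.2235 0.3820]
step 2: x^-=[1.3247, 1.6610]  P^-=[0.5491 -0.1576; -0.1576 0.6620]  H_jac=[0.6235 0.7818]  S=[0.7645]  K=[0.2867; 0.5485]  nu=[-4.6146]  x^+=[0.0017, -0.8699]  P^+=[0.4863 -0.2778; -0.2778 0.4320]
step 3: x^-=[-0.1462, -0.8699]  P^-=[0.4743 -0.2033; -0.2033 0.7120]  H_jac=[-0.1657 -0.9862]  S=[0.9390]  K=[0.1298; -0.7119]  nu=[-1.2421]  x^+=[-0.3075, 0.0143]  P^+=[0.4585 -0.1165; -0.1165 0.2361]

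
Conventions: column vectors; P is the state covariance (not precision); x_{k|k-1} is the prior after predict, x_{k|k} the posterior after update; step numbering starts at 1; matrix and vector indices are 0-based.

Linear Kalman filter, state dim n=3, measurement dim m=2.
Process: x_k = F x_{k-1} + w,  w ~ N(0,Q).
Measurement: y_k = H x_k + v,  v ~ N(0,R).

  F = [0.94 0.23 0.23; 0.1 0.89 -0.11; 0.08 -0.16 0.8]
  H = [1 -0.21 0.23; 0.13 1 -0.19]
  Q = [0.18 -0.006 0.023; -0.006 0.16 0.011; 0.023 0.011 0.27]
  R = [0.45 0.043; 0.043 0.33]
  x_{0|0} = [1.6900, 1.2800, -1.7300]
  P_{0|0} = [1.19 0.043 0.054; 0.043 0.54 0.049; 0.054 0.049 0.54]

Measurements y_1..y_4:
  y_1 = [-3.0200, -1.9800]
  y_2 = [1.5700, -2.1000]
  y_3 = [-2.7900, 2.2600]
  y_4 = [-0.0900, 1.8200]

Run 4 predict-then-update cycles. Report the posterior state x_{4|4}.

x_post = [-0.5430, 0.9817, -0.8753]

step 1: x^-=[1.4851, 1.4985, -1.4536]  P^-=[1.3357 0.2441 0.2351; 0.2441 0.6030 -0.0619; 0.2351 -0.0619 0.6303]  S=[1.8573 0.2456; 0.2456 1.0538]  K=[0.6953 0.1920; -0.0263 0.6197; 0.2379 -0.1989]  nu=[-3.8561, -3.9477]  x^+=[-1.9542, -0.8463, -1.5861]  P^+=[0.3334 0.0482 -0.0092; 0.0482 0.2051 0.0421; -0.0092 0.0421 0.5067]
step 2: x^-=[-2.3964, -0.7742, -1.2898]  P^-=[0.5335 0.1042 0.1265; 0.1042 0.3325 -0.0274; 0.1265 -0.0274 0.5885]  S=[1.0464 0.0905; 0.0905 0.7240]  K=[0.5044 0.1435; -0.0153 0.4870; 0.2734 -0.2038]  nu=[4.1005, -1.2593]  x^+=[-0.5090, -1.4503, 0.0879]  P^+=[0.2394 0.0397 0.0092; 0.0397 0.1618 0.0365; 0.0092 0.0365 0.4903]
step 3: x^-=[-0.7918, -1.3513, 0.2616]  P^-=[0.4510 0.0771 0.1324; 0.0771 0.2962 -0.0238; 0.1324 -0.0238 0.5803]  S=[0.9756 0.0614; 0.0614 0.6774]  K=[0.4693 0.1207; -0.0193 0.4606; 0.2902 -0.1989]  nu=[-2.3422, 3.7639]  x^+=[-1.4367, 0.4276, -1.1666]  P^+=[0.2193 0.0352 0.0194; 0.0352 0.1533 0.0352; 0.0194 0.0352 0.4784]
step 4: x^-=[-1.5204, 0.3652, -1.1166]  P^-=[0.4345 0.0689 0.1374; 0.0689 0.2883 -0.0221; 0.1374 -0.0221 0.5741]  S=[0.9640 0.0529; 0.0529 0.6659]  K=[0.4623 0.1124; -0.0216 0.4544; 0.2949 -0.1936]  nu=[1.7639, 1.4403]  x^+=[-0.5430, 0.9817, -0.8753]  P^+=[0.2145 0.0335 0.0234; 0.0335 0.1514 0.0353; 0.0234 0.0353 0.4713]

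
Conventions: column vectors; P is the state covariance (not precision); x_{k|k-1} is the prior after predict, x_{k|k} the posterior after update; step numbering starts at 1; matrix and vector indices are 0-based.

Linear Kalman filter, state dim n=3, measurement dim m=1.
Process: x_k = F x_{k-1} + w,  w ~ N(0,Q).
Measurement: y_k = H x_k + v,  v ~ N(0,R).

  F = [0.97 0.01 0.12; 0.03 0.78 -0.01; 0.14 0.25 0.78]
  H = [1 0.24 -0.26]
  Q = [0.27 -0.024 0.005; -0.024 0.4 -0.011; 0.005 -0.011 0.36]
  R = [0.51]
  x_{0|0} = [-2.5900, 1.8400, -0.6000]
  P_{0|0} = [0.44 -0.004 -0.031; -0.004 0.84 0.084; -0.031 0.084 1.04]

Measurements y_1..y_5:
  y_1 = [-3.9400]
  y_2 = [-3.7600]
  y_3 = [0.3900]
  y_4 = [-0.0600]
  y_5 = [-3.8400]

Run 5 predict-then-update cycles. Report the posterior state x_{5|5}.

step 1: x^-=[-2.5659, 1.3635, -0.3706]  P^-=[0.6920 -0.0009 0.1424; -0.0009 0.9101 0.1963; 0.1424 0.1963 1.0796]  S=[1.2284]  K=[0.5330; 0.1356; -0.0742]  nu=[-1.7977]  x^+=[-3.5241, 1.1198, -0.2372]  P^+=[0.3430 -0.0896 0.1910; -0.0896 0.8875 0.2086; 0.1910 0.2086 1.0728]
step 2: x^-=[-3.4356, 0.7701, -0.3984]  P^-=[0.6515 -0.0579 0.2880; -0.0579 0.9328 0.2753; 0.2880 0.2753 1.1917]  S=[1.0839]  K=[0.5192; 0.0871; 0.0408]  nu=[-0.6128]  x^+=[-3.7538, 0.7167, -0.4234]  P^+=[0.3593 -0.1069 0.2650; -0.1069 0.9246 0.2714; 0.2650 0.2714 1.1899]
step 3: x^-=[-3.6848, 0.4507, -0.6766]  P^-=[0.6856 -0.0649 0.3566; -0.0649 0.9536 0.3193; 0.3566 0.3193 1.3050]  S=[1.0823]  K=[0.5334; 0.0748; 0.0868]  nu=[3.7907]  x^+=[-1.6628, 0.7341, -0.3475]  P^+=[0.3777 -0.1081 0.3065; -0.1081 0.9475 0.3123; 0.3065 0.3123 1.2969]
step 4: x^-=[-1.6473, 0.5262, -0.3203]  P^-=[0.7141 -0.0616 0.4025; -0.0616 0.9668 0.3486; 0.4025 0.3486 1.3968]  S=[1.0918]  K=[0.5447; 0.0731; 0.1127]  nu=[1.3777]  x^+=[-0.8969, 0.6268, -0.1650]  P^+=[0.3902 -0.1051 0.3355; -0.1051 0.9610 0.3396; 0.3355 0.3396 1.3830]
step 5: x^-=[-0.8835, 0.4637, -0.0976]  P^-=[0.7341 -0.0566 0.4365; -0.0566 0.9747 0.3681; 0.4365 0.3681 1.4675]  S=[1.0993]  K=[0.5522; 0.0742; 0.1304]  nu=[-3.0931]  x^+=[-2.5914, 0.2341, -0.5010]  P^+=[0.3989 -0.1017 0.3574; -0.1017 0.9687 0.3575; 0.3574 0.3575 1.4488]

x_post = [-2.5914, 0.2341, -0.5010]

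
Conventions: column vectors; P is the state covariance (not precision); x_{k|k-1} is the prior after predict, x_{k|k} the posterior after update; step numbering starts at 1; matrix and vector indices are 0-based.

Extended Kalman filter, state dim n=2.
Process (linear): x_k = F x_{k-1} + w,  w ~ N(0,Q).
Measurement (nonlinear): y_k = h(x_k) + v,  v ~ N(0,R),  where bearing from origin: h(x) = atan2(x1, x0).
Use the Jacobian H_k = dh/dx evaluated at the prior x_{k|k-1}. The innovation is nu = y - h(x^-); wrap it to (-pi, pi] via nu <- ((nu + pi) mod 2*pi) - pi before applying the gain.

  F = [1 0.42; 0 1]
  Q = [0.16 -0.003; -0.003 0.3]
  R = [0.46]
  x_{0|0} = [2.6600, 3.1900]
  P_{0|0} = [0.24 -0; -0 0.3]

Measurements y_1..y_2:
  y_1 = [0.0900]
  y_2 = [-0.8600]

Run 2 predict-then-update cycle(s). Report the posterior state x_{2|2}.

step 1: x^-=[3.9998, 3.1900]  P^-=[0.4529 0.1230; 0.1230 0.6000]  H_jac=[-0.1219 0.1528]  S=[0.4762]  K=[-0.0765; 0.1611]  nu=[-0.5832]  x^+=[4.0444, 3.0961]  P^+=[0.4501 0.1289; 0.1289 0.5876]
step 2: x^-=[5.3447, 3.0961]  P^-=[0.8220 0.3727; 0.3727 0.8876]  H_jac=[-0.0812 0.1401]  S=[0.4744]  K=[-0.0306; 0.1984]  nu=[-1.3850]  x^+=[5.3871, 2.8213]  P^+=[0.8216 0.3756; 0.3756 0.8690]

x_post = [5.3871, 2.8213]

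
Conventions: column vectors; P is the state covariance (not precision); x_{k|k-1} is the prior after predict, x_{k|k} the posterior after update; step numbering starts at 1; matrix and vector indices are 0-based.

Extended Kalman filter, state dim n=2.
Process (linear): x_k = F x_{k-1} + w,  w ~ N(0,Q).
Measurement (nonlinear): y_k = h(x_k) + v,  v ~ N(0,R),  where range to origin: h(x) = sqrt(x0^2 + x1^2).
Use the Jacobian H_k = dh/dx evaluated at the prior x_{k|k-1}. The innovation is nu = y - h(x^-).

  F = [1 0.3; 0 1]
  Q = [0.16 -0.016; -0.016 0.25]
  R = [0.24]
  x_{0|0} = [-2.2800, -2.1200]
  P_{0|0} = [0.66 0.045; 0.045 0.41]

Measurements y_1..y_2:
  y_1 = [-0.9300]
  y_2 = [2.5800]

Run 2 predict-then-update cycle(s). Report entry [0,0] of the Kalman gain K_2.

K[0,0] = 0.2887

step 1: x^-=[-2.9160, -2.1200]  P^-=[0.8839 0.1520; 0.1520 0.6600]  H_jac=[-0.8088 -0.5880]  S=[1.1911]  K=[-0.6753; -0.4291]  nu=[-4.5352]  x^+=[0.1465, -0.1741]  P^+=[0.3408 -0.1931; -0.1931 0.4407]
step 2: x^-=[0.0943, -0.1741]  P^-=[0.4246 -0.0769; -0.0769 0.6907]  H_jac=[0.4764 -0.8793]  S=[0.9347]  K=[0.2887; -0.6889]  nu=[2.3820]  x^+=[0.7820, -1.8151]  P^+=[0.3467 0.1090; 0.1090 0.2471]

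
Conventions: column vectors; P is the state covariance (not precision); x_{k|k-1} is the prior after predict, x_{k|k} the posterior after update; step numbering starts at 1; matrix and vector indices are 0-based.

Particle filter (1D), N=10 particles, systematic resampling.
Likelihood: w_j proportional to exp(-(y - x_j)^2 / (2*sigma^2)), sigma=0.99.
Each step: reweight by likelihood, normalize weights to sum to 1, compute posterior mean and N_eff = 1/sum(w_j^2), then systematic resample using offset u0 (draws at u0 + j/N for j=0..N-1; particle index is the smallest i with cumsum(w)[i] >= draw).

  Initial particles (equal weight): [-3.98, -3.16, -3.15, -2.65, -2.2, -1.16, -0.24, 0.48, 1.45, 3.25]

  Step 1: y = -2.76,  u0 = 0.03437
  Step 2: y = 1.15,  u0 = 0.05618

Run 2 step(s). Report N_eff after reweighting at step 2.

step 1: w=[0.1046, 0.2059, 0.2067, 0.2220, 0.1904, 0.0605, 0.0088, 0.0011, 0.0000, 0.0000]  mean=-2.7971  Neff=5.3948  idx=[0, 1, 1, 2, 2, 3, 3, 3, 4, 5]
step 2: w=[0.0000, 0.0011, 0.0011, 0.0011, 0.0011, 0.0089, 0.0089, 0.0089, 0.0458, 0.9231]  mean=-1.2562  Neff=1.1703  idx=[8, 9, 9, 9, 9, 9, 9, 9, 9, 9]

N_eff = 1.1703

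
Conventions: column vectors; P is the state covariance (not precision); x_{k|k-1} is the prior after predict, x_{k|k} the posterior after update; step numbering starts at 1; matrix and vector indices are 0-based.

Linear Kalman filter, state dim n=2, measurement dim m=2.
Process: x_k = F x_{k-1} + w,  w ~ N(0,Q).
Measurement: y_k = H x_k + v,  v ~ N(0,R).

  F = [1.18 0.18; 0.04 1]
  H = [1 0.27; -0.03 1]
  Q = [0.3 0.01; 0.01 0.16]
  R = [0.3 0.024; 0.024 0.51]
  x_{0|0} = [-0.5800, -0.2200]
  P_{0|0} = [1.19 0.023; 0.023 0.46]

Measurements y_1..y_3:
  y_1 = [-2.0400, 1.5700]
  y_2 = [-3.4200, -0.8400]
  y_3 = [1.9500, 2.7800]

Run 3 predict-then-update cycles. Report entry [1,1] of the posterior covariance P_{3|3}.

step 1: x^-=[-0.7240, -0.2432]  P^-=[1.9816 0.1763; 0.1763 0.6237]  S=[2.4223 0.3078; 0.3078 1.1250]  K=[0.8542 -0.1299; 0.0750 0.5292]  nu=[-1.2503, 1.7915]  x^+=[-2.0248, 0.6111]  P^+=[0.2634 -0.0378; -0.0378 0.2706]
step 2: x^-=[-2.2792, 0.5301]  P^-=[0.6594 0.0262; 0.0262 0.4280]  S=[1.0048 0.1458; 0.1458 0.9370]  K=[0.6776 -0.0986; 0.0767 0.4440]  nu=[-1.2839, -1.4385]  x^+=[-3.0075, -0.2070]  P^+=[0.2084 -0.0277; -0.0277 0.2274]
step 3: x^-=[-3.5861, -0.3273]  P^-=[0.5858 0.0278; 0.0278 0.3856]  S=[0.9289 0.1381; 0.1381 0.8944]  K=[0.6520 -0.0892; 0.0799 0.4178]  nu=[5.6244, 2.9997]  x^+=[-0.1868, 1.3754]  P^+=[0.1999 -0.0239; -0.0239 0.2143]

P_post[1,1] = 0.2143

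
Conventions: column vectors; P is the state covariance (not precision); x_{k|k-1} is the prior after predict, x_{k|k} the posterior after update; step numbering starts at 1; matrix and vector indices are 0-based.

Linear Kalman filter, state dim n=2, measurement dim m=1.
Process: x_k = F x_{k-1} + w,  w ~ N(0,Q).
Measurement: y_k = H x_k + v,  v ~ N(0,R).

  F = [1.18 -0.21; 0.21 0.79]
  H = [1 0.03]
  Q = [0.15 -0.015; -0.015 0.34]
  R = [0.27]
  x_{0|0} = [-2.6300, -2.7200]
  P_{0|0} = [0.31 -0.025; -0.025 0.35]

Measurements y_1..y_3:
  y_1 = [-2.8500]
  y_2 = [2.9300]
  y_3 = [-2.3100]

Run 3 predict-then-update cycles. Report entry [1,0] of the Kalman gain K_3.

K[1,0] = -0.1457

step 1: x^-=[-2.5322, -2.7011]  P^-=[0.6095 -0.0184; -0.0184 0.5638]  S=[0.8789]  K=[0.6928; -0.0017]  nu=[-0.2368]  x^+=[-2.6962, -2.7007]  P^+=[0.1876 -0.0174; -0.0174 0.5638]
step 2: x^-=[-2.6144, -2.6998]  P^-=[0.4447 -0.0775; -0.0775 0.6944]  S=[0.7107]  K=[0.6225; -0.0797]  nu=[5.6254]  x^+=[0.8872, -3.1483]  P^+=[0.1693 -0.0422; -0.0422 0.6899]
step 3: x^-=[1.7080, -2.3008]  P^-=[0.4371 -0.1250; -0.1250 0.7640]  S=[0.7003]  K=[0.6188; -0.1457]  nu=[-3.9490]  x^+=[-0.7357, -1.7253]  P^+=[0.1689 -0.0618; -0.0618 0.7491]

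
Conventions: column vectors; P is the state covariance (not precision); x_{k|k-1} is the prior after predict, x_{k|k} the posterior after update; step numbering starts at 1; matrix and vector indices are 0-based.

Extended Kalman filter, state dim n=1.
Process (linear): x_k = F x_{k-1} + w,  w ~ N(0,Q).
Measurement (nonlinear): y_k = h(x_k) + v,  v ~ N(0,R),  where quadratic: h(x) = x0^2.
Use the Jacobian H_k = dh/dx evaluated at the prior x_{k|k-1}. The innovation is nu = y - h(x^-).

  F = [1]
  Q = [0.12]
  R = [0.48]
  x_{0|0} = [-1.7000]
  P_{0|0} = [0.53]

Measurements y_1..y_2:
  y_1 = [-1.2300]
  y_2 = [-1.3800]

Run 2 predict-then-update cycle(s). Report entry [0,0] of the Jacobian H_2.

step 1: x^-=[-1.7000]  P^-=[0.6500]  H_jac=[-3.4000]  S=[7.9940]  K=[-0.2765]  nu=[-4.1200]  x^+=[-0.5610]  P^+=[0.0390]
step 2: x^-=[-0.5610]  P^-=[0.1590]  H_jac=[-1.1220]  S=[0.6802]  K=[-0.2623]  nu=[-1.6947]  x^+=[-0.1164]  P^+=[0.1122]

H_jac[0,0] = -1.1220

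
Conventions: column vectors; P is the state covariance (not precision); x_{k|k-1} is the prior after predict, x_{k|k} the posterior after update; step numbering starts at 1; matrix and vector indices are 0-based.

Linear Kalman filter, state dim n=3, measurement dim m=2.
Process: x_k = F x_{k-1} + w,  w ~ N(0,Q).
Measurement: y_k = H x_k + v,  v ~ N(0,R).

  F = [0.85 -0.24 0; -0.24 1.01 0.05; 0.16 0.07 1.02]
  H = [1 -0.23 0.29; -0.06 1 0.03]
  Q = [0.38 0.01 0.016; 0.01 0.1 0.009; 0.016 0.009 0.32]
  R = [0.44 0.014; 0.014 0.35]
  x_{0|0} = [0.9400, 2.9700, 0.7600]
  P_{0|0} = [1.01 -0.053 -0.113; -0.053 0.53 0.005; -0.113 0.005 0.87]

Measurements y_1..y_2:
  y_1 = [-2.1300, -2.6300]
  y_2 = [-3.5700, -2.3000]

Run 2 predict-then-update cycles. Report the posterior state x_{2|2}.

step 1: x^-=[0.0862, 2.8121, 1.1335]  P^-=[1.1619 -0.3779 0.0441; -0.3779 0.7299 0.0763; 0.0441 0.0763 1.2162]  S=[1.9320 -0.5740; -0.5740 1.1350]  K=[0.6310 -0.0741; -0.0864 0.6214; 0.2650 0.2311]  nu=[-1.8981, -5.4709]  x^+=[-0.7058, -0.4235, -0.6335]  P^+=[0.3328 0.0085 -0.1870; 0.0085 0.2156 0.0406; -0.1870 0.0406 1.0903]
step 2: x^-=[-0.4983, -0.2900, -0.7888]  P^-=[0.6294 -0.1108 -0.1143; -0.1108 0.3463 0.1546; -0.1143 0.1546 1.4089]  S=[1.1703 -0.1612; -0.1612 0.7228]  K=[0.5182 -0.0948; -0.0581 0.4817; 0.2681 0.3416]  nu=[-2.9096, -2.0163]  x^+=[-1.8151, -1.0923, -2.2578]  P^+=[0.2928 -0.0015 -0.2291; -0.0015 0.1656 0.0715; -0.2291 0.0715 1.2699]

x_post = [-1.8151, -1.0923, -2.2578]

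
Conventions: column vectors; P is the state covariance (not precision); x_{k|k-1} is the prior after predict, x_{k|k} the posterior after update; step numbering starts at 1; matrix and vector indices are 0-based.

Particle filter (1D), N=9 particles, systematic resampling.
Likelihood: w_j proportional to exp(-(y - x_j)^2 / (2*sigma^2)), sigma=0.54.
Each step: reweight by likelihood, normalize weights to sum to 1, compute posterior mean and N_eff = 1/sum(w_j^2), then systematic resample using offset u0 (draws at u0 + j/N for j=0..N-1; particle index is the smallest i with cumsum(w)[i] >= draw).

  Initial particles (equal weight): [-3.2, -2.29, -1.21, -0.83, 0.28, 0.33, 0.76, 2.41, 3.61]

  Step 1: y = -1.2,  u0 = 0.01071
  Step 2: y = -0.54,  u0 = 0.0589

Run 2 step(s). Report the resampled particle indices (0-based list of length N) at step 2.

step 1: w=[0.0005, 0.0664, 0.5089, 0.4025, 0.0119, 0.0092, 0.0007, 0.0000, 0.0000]  mean=-1.0965  Neff=2.3500  idx=[1, 2, 2, 2, 2, 2, 3, 3, 3]
step 2: w=[0.0011, 0.0942, 0.0942, 0.0942, 0.0942, 0.0942, 0.1760, 0.1760, 0.1760]  mean=-1.0105  Neff=7.2834  idx=[1, 2, 3, 5, 6, 6, 7, 8, 8]

resampled_idx = [1, 2, 3, 5, 6, 6, 7, 8, 8]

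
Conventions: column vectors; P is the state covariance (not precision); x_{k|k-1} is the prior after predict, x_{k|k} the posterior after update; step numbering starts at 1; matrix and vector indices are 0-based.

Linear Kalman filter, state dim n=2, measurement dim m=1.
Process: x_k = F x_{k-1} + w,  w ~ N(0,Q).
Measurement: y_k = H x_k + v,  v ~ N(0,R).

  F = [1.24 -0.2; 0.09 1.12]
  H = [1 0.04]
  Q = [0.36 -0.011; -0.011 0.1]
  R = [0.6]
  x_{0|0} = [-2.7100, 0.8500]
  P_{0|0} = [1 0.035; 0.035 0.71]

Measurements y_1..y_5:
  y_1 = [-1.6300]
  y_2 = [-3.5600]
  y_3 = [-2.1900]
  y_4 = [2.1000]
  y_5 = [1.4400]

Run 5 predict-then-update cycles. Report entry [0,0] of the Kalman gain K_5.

step 1: x^-=[-3.5304, 0.7081]  P^-=[1.9086 -0.0105; -0.0105 1.0058]  S=[2.5094]  K=[0.7604; 0.0119]  nu=[1.8721]  x^+=[-2.1068, 0.7303]  P^+=[0.4576 -0.0331; -0.0331 1.0054]
step 2: x^-=[-2.7585, 0.6283]  P^-=[1.1202 -0.2305; -0.2305 1.3582]  S=[1.7039]  K=[0.6520; -0.1034]  nu=[-0.8266]  x^+=[-3.2975, 0.7138]  P^+=[0.3958 -0.1156; -0.1156 1.3400]
step 3: x^-=[-4.2316, 0.5027]  P^-=[1.0796 -0.4255; -0.4255 1.7608]  S=[1.6484]  K=[0.6446; -0.2154]  nu=[2.0215]  x^+=[-2.9285, 0.0672]  P^+=[0.3946 -0.1966; -0.1966 1.6843]
step 4: x^-=[-3.6448, -0.1883]  P^-=[1.1317 -0.6138; -0.6138 2.1764]  S=[1.6861]  K=[0.6566; -0.3124]  nu=[5.7523]  x^+=[0.1324, -1.9853]  P^+=[0.4047 -0.2679; -0.2679 2.0118]
step 5: x^-=[0.5612, -2.2116]  P^-=[1.1956 -0.7837; -0.7837 2.5729]  S=[1.7370]  K=[0.6703; -0.3919]  nu=[0.9672]  x^+=[1.2095, -2.5907]  P^+=[0.4153 -0.3274; -0.3274 2.3061]

K[0,0] = 0.6703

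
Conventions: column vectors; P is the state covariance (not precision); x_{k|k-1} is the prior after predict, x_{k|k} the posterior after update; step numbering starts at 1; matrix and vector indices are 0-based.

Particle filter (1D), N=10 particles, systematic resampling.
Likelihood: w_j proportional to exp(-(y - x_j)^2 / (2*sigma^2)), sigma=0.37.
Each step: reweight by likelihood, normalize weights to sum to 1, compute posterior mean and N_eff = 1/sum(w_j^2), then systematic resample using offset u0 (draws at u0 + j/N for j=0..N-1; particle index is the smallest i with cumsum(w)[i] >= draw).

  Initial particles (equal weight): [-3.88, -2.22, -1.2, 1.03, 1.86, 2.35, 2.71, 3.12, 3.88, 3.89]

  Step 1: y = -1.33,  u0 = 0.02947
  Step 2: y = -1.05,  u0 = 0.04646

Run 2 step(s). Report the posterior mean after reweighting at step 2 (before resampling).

step 1: w=[0.0000, 0.0557, 0.9443, 0.0000, 0.0000, 0.0000, 0.0000, 0.0000, 0.0000, 0.0000]  mean=-1.2568  Neff=1.1175  idx=[1, 2, 2, 2, 2, 2, 2, 2, 2, 2]
step 2: w=[0.0008, 0.1110, 0.1110, 0.1110, 0.1110, 0.1110, 0.1110, 0.1110, 0.1110, 0.1110]  mean=-1.2008  Neff=9.0146  idx=[1, 2, 3, 4, 5, 5, 6, 7, 8, 9]

post_mean = -1.2008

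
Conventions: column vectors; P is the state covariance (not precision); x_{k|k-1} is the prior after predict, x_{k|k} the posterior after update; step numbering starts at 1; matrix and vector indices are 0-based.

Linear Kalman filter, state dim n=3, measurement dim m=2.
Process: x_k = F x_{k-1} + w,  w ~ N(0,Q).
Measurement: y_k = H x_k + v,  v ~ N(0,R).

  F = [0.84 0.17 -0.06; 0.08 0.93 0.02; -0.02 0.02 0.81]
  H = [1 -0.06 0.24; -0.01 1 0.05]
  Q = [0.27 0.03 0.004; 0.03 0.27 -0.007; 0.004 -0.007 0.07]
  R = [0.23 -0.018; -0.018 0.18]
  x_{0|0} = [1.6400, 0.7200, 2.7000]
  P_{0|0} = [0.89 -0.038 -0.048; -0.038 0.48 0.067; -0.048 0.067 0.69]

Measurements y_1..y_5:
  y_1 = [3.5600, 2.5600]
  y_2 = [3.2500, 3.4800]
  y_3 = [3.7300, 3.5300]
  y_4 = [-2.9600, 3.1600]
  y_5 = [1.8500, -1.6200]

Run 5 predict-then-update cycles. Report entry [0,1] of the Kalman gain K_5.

step 1: x^-=[1.3380, 0.8548, 2.1686]  P^-=[0.9070 0.1306 -0.0669; 0.1306 0.6878 0.0597; -0.0669 0.0597 0.5270]  S=[1.1203 0.0796; 0.0796 0.8726]  K=[0.7837 0.0639; 0.0366 0.7868; 0.0432 0.0955]  nu=[1.7528, 1.6101]  x^+=[2.8146, 2.1858, 2.3980]  P^+=[0.2073 0.0053 -0.1163; 0.0053 0.1415 -0.0106; -0.1163 -0.0106 0.5163]
step 2: x^-=[2.5920, 2.3059, 1.9298]  P^-=[0.4357 0.0691 -0.1048; 0.0691 0.3940 -0.0119; -0.1048 -0.0119 0.4123]  S=[0.6326 0.0202; 0.0202 0.5726]  K=[0.6398 0.0812; 0.0454 0.6842; -0.0086 0.0174]  nu=[0.3332, 1.1035]  x^+=[2.8948, 3.0761, 1.9461]  P^+=[0.1708 0.0099 -0.1023; 0.0099 0.1234 -0.0183; -0.1023 -0.0183 0.4121]
step 3: x^-=[2.8378, 3.1313, 1.5800]  P^-=[0.4091 0.0681 -0.0906; 0.0681 0.3784 -0.0189; -0.0906 -0.0189 0.3432]  S=[0.6091 0.0187; 0.0187 0.5562]  K=[0.6266 0.0859; 0.0464 0.6759; -0.0116 -0.0011]  nu=[0.7009, 0.3481]  x^+=[3.3069, 3.3991, 1.5715]  P^+=[0.1638 0.0101 -0.0861; 0.0101 0.1218 -0.0180; -0.0861 -0.0180 0.3431]
step 4: x^-=[3.2613, 3.4571, 1.2748]  P^-=[0.4023 0.0678 -0.0760; 0.0678 0.3771 -0.0187; -0.0760 -0.0187 0.2974]  S=[0.6067 0.0187; 0.0187 0.5548]  K=[0.6236 0.0871; 0.0462 0.6753; -0.0056 -0.0054]  nu=[-6.3198, -0.3282]  x^+=[-0.7085, 2.9432, 1.3119]  P^+=[0.1601 0.0097 -0.0736; 0.0097 0.1216 -0.0165; -0.0736 -0.0165 0.2974]
step 5: x^-=[-0.1735, 2.7067, 1.1357]  P^-=[0.3981 0.0674 -0.0650; 0.0674 0.3770 -0.0175; -0.0650 -0.0175 0.2671]  S=[0.6061 0.0188; 0.0188 0.5546]  K=[0.6217 0.0874; 0.0460 0.6753; 0.0005 -0.0063]  nu=[1.9133, -4.3853]  x^+=[0.6330, -0.1667, 1.1642]  P^+=[0.1575 0.0093 -0.0648; 0.0093 0.1216 -0.0151; -0.0648 -0.0151 0.2671]

K[0,1] = 0.0874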